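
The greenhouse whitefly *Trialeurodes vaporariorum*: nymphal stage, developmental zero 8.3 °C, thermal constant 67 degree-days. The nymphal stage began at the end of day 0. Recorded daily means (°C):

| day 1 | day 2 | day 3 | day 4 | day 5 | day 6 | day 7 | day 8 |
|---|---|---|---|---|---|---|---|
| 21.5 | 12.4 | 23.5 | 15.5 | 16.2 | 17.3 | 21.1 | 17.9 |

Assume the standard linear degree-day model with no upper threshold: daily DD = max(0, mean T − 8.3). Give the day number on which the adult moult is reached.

Daily DD above 8.3 °C: 13.2, 4.1, 15.2, 7.2, 7.9, 9.0, 12.8, 9.6.
Cumulative: 13.2, 17.3, 32.5, 39.7, 47.6, 56.6, 69.4, 79.0.
The total first reaches 67 DD on day 7.

day 7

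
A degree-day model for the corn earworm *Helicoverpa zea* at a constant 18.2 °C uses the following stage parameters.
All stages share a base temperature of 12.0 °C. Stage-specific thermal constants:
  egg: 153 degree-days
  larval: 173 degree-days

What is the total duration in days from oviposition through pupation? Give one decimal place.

52.6 days

Daily accumulation at 18.2 °C = 18.2 − 12.0 = 6.2 DD/day.
Total K = 153 + 173 = 326 DD.
Total duration = 326 / 6.2 = 52.581 ≈ 52.6 days.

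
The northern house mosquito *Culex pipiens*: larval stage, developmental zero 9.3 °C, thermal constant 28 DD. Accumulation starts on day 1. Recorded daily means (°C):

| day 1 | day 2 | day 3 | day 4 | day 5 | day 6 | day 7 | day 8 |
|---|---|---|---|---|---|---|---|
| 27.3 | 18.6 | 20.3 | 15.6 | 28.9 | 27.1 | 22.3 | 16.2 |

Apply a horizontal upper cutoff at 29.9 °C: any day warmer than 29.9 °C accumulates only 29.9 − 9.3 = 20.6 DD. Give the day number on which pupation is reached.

Daily DD above 9.3 °C (capped at 20.6): 18.0, 9.3, 11.0, 6.3, 19.6, 17.8, 13.0, 6.9.
Cumulative: 18.0, 27.3, 38.3, 44.6, 64.2, 82.0, 95.0, 101.9.
The total first reaches 28 DD on day 3.

day 3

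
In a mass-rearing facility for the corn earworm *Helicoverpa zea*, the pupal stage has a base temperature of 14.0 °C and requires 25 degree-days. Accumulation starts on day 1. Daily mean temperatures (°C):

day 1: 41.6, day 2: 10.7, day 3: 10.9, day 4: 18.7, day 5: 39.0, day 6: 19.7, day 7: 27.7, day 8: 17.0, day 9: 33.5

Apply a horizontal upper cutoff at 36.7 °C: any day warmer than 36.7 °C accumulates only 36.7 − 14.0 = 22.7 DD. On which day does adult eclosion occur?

day 4

Daily DD above 14.0 °C (capped at 22.7): 22.7, 0.0, 0.0, 4.7, 22.7, 5.7, 13.7, 3.0, 19.5.
Cumulative: 22.7, 22.7, 22.7, 27.4, 50.1, 55.8, 69.5, 72.5, 92.0.
The total first reaches 25 DD on day 4.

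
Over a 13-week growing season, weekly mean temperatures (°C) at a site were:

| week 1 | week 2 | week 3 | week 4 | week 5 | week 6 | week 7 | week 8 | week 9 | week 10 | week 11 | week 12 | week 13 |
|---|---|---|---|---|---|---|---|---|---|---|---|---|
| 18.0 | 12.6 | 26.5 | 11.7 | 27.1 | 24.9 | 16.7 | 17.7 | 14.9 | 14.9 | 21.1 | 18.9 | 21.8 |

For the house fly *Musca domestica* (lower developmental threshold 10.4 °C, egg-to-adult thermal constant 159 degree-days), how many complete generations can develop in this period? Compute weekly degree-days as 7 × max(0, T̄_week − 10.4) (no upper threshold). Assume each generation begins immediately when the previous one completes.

4 generations

Weekly DD (7 × max(0, T̄ − 10.4)): 53.2, 15.4, 112.7, 9.1, 116.9, 101.5, 44.1, 51.1, 31.5, 31.5, 74.9, 59.5, 79.8.
Season total = 781.2 DD.
Complete generations = ⌊781.2 / 159⌋ = 4.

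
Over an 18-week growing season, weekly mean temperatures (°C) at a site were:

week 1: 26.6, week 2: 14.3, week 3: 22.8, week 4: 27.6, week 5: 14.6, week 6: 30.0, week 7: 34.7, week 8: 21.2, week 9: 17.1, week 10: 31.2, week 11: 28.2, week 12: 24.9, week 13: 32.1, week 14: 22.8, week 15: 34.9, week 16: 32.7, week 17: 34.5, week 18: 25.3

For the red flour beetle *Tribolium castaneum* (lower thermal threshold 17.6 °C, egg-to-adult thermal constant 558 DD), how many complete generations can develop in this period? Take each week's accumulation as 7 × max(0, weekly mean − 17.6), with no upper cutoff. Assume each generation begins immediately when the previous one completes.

Weekly DD (7 × max(0, T̄ − 17.6)): 63.0, 0.0, 36.4, 70.0, 0.0, 86.8, 119.7, 25.2, 0.0, 95.2, 74.2, 51.1, 101.5, 36.4, 121.1, 105.7, 118.3, 53.9.
Season total = 1158.5 DD.
Complete generations = ⌊1158.5 / 558⌋ = 2.

2 generations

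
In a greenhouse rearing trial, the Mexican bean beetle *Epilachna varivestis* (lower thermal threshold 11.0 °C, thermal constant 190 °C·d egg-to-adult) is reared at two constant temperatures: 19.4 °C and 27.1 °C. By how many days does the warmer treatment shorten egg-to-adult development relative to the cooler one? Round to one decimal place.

10.8 days

At 19.4 °C: 190 / (19.4 − 11.0) = 190 / 8.4 = 22.619 d.
At 27.1 °C: 190 / (27.1 − 11.0) = 190 / 16.1 = 11.801 d.
Difference = |22.619 − 11.801| = 10.818 ≈ 10.8 days.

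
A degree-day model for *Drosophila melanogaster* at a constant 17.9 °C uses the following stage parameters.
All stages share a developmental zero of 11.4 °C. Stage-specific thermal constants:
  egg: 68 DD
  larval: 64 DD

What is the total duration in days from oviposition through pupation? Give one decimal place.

Daily accumulation at 17.9 °C = 17.9 − 11.4 = 6.5 DD/day.
Total K = 68 + 64 = 132 DD.
Total duration = 132 / 6.5 = 20.308 ≈ 20.3 days.

20.3 days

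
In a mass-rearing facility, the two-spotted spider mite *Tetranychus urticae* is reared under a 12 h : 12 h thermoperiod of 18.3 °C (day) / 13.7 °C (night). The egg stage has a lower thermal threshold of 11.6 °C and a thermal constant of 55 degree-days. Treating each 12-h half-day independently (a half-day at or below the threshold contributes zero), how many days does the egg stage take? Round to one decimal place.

12.5 days

Day half: max(0, 18.3 − 11.6) × 0.5 = 6.7 × 0.5 = 3.35 DD.
Night half: max(0, 13.7 − 11.6) × 0.5 = 2.1 × 0.5 = 1.05 DD.
Per 24 h: 4.40 DD/day.
Duration = 55 / 4.40 = 12.500 ≈ 12.5 days.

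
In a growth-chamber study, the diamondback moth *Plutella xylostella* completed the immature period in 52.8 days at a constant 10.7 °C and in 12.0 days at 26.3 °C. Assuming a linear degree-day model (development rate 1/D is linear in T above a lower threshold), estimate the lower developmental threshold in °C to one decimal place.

Under the model K = D·(T − T_b), so D₁·(T₁ − T_b) = D₂·(T₂ − T_b).
52.8·(10.7 − T_b) = 12.0·(26.3 − T_b)
T_b = (52.8·10.7 − 12.0·26.3) / (52.8 − 12.0) = 249.36 / 40.8 = 6.112 °C ≈ 6.1 °C.

6.1 °C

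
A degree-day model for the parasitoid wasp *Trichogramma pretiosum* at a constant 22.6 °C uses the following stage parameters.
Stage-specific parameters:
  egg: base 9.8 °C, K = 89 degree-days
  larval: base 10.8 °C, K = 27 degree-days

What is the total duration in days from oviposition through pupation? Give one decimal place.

9.2 days

egg: 89 / (22.6 − 9.8) = 89 / 12.8 = 6.953 d.
larval: 27 / (22.6 − 10.8) = 27 / 11.8 = 2.288 d.
Sum = 9.241 ≈ 9.2 days.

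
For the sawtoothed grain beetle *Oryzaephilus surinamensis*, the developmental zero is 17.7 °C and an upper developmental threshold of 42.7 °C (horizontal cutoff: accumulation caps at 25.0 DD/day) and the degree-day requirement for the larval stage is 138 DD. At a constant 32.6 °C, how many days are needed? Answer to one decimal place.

9.3 days

Daily accumulation = 32.6 − 17.7 = 14.9 DD/day.
Duration = 138 / 14.9 = 9.262 ≈ 9.3 days.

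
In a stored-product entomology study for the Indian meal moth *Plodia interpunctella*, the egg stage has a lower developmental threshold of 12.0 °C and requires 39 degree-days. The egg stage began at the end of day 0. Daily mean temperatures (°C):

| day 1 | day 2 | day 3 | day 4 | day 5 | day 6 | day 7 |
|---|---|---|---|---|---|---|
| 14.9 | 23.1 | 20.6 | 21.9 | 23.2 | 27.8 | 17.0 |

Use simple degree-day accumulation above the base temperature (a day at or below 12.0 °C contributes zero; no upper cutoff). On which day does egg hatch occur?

Daily DD above 12.0 °C: 2.9, 11.1, 8.6, 9.9, 11.2, 15.8, 5.0.
Cumulative: 2.9, 14.0, 22.6, 32.5, 43.7, 59.5, 64.5.
The total first reaches 39 DD on day 5.

day 5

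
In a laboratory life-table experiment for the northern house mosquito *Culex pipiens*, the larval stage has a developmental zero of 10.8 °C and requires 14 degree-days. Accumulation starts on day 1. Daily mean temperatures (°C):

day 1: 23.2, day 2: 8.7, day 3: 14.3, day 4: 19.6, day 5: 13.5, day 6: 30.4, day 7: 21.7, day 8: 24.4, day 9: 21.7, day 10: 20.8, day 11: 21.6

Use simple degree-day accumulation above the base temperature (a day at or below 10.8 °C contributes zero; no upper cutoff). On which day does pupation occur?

day 3

Daily DD above 10.8 °C: 12.4, 0.0, 3.5, 8.8, 2.7, 19.6, 10.9, 13.6, 10.9, 10.0, 10.8.
Cumulative: 12.4, 12.4, 15.9, 24.7, 27.4, 47.0, 57.9, 71.5, 82.4, 92.4, 103.2.
The total first reaches 14 DD on day 3.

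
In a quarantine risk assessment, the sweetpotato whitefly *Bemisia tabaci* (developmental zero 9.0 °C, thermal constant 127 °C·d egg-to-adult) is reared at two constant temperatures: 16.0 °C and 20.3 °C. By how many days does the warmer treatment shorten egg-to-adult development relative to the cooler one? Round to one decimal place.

At 16.0 °C: 127 / (16.0 − 9.0) = 127 / 7.0 = 18.143 d.
At 20.3 °C: 127 / (20.3 − 9.0) = 127 / 11.3 = 11.239 d.
Difference = |18.143 − 11.239| = 6.904 ≈ 6.9 days.

6.9 days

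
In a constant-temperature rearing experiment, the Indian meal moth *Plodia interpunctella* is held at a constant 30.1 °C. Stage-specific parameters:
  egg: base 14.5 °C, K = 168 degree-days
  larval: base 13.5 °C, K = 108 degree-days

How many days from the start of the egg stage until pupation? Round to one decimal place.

17.3 days

egg: 168 / (30.1 − 14.5) = 168 / 15.6 = 10.769 d.
larval: 108 / (30.1 − 13.5) = 108 / 16.6 = 6.506 d.
Sum = 17.275 ≈ 17.3 days.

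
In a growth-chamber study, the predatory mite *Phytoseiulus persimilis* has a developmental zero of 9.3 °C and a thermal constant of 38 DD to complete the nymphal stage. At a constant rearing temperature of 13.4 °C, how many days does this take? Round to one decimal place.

Daily accumulation = 13.4 − 9.3 = 4.1 DD/day.
Duration = 38 / 4.1 = 9.268 ≈ 9.3 days.

9.3 days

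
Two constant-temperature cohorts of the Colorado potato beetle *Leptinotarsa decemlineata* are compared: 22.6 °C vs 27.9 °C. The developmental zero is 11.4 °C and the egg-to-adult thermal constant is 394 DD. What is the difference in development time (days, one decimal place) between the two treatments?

At 22.6 °C: 394 / (22.6 − 11.4) = 394 / 11.2 = 35.179 d.
At 27.9 °C: 394 / (27.9 − 11.4) = 394 / 16.5 = 23.879 d.
Difference = |35.179 − 23.879| = 11.300 ≈ 11.3 days.

11.3 days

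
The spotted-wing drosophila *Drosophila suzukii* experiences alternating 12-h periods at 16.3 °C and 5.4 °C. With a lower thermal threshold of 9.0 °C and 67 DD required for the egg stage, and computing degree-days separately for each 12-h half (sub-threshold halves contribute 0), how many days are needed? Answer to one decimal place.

18.4 days

Day half: max(0, 16.3 − 9.0) × 0.5 = 7.3 × 0.5 = 3.65 DD.
Night half: max(0, 5.4 − 9.0) × 0.5 = 0.0 × 0.5 = 0.00 DD.
Per 24 h: 3.65 DD/day.
Duration = 67 / 3.65 = 18.356 ≈ 18.4 days.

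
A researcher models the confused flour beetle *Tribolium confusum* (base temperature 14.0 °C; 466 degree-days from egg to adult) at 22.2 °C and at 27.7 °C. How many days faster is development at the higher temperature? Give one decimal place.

22.8 days

At 22.2 °C: 466 / (22.2 − 14.0) = 466 / 8.2 = 56.829 d.
At 27.7 °C: 466 / (27.7 − 14.0) = 466 / 13.7 = 34.015 d.
Difference = |56.829 − 34.015| = 22.815 ≈ 22.8 days.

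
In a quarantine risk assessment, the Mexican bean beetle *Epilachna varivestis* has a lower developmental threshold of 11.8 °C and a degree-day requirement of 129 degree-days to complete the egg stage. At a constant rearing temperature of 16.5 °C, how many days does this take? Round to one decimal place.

27.4 days

Daily accumulation = 16.5 − 11.8 = 4.7 DD/day.
Duration = 129 / 4.7 = 27.447 ≈ 27.4 days.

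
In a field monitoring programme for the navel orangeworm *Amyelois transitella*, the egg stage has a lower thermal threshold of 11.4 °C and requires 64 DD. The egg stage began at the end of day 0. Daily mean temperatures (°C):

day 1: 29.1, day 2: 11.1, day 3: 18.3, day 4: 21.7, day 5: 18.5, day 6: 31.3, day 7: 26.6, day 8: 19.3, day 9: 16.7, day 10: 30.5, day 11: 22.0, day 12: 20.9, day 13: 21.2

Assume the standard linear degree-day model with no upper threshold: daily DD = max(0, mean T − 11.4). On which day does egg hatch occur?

day 7

Daily DD above 11.4 °C: 17.7, 0.0, 6.9, 10.3, 7.1, 19.9, 15.2, 7.9, 5.3, 19.1, 10.6, 9.5, 9.8.
Cumulative: 17.7, 17.7, 24.6, 34.9, 42.0, 61.9, 77.1, 85.0, 90.3, 109.4, 120.0, 129.5, 139.3.
The total first reaches 64 DD on day 7.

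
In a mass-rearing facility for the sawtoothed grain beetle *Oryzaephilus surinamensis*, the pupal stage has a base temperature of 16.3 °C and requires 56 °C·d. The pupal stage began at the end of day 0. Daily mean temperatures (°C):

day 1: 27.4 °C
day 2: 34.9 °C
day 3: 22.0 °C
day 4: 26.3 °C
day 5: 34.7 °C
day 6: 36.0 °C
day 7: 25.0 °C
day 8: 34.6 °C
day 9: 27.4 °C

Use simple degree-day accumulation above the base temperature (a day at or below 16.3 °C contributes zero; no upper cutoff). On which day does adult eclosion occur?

Daily DD above 16.3 °C: 11.1, 18.6, 5.7, 10.0, 18.4, 19.7, 8.7, 18.3, 11.1.
Cumulative: 11.1, 29.7, 35.4, 45.4, 63.8, 83.5, 92.2, 110.5, 121.6.
The total first reaches 56 DD on day 5.

day 5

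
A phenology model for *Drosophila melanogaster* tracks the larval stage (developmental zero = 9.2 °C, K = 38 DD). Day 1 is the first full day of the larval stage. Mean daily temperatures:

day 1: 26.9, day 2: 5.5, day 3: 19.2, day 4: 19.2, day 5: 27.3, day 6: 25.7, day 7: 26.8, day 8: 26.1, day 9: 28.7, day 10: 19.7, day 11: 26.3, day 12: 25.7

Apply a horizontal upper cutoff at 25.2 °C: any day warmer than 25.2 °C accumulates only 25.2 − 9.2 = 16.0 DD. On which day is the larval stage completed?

Daily DD above 9.2 °C (capped at 16.0): 16.0, 0.0, 10.0, 10.0, 16.0, 16.0, 16.0, 16.0, 16.0, 10.5, 16.0, 16.0.
Cumulative: 16.0, 16.0, 26.0, 36.0, 52.0, 68.0, 84.0, 100.0, 116.0, 126.5, 142.5, 158.5.
The total first reaches 38 DD on day 5.

day 5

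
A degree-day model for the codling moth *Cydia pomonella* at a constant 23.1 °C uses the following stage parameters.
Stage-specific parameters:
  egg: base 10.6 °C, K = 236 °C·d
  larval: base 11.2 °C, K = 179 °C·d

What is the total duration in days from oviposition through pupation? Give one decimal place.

33.9 days

egg: 236 / (23.1 − 10.6) = 236 / 12.5 = 18.880 d.
larval: 179 / (23.1 − 11.2) = 179 / 11.9 = 15.042 d.
Sum = 33.922 ≈ 33.9 days.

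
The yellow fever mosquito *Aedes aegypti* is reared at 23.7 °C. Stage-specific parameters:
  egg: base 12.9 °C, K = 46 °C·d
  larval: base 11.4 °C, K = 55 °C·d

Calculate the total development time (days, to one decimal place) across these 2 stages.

egg: 46 / (23.7 − 12.9) = 46 / 10.8 = 4.259 d.
larval: 55 / (23.7 − 11.4) = 55 / 12.3 = 4.472 d.
Sum = 8.731 ≈ 8.7 days.

8.7 days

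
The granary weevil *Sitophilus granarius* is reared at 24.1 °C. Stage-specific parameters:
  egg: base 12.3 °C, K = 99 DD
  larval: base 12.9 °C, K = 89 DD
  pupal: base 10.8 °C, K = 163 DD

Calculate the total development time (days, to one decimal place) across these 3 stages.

28.6 days

egg: 99 / (24.1 − 12.3) = 99 / 11.8 = 8.390 d.
larval: 89 / (24.1 − 12.9) = 89 / 11.2 = 7.946 d.
pupal: 163 / (24.1 − 10.8) = 163 / 13.3 = 12.256 d.
Sum = 28.592 ≈ 28.6 days.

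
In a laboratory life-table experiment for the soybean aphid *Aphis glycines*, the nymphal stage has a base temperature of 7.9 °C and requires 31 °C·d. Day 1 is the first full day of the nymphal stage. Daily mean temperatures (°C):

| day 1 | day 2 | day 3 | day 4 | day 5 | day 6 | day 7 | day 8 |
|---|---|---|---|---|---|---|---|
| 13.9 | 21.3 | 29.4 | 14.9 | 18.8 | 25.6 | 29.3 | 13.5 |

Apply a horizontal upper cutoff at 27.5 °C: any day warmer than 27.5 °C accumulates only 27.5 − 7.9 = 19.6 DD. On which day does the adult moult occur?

Daily DD above 7.9 °C (capped at 19.6): 6.0, 13.4, 19.6, 7.0, 10.9, 17.7, 19.6, 5.6.
Cumulative: 6.0, 19.4, 39.0, 46.0, 56.9, 74.6, 94.2, 99.8.
The total first reaches 31 DD on day 3.

day 3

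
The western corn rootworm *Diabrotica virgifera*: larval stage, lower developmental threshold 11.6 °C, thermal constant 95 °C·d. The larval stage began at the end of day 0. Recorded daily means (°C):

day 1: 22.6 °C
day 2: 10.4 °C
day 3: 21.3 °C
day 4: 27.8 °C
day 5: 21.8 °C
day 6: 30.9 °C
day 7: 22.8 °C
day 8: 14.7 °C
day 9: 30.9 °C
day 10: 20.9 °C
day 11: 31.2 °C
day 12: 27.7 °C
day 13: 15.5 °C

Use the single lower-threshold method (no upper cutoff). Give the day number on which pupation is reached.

Daily DD above 11.6 °C: 11.0, 0.0, 9.7, 16.2, 10.2, 19.3, 11.2, 3.1, 19.3, 9.3, 19.6, 16.1, 3.9.
Cumulative: 11.0, 11.0, 20.7, 36.9, 47.1, 66.4, 77.6, 80.7, 100.0, 109.3, 128.9, 145.0, 148.9.
The total first reaches 95 DD on day 9.

day 9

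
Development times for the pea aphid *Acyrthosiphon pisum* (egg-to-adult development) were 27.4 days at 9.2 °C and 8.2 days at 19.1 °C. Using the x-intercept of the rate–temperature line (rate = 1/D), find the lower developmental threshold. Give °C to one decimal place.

5.0 °C

Equal thermal constants: D₁(T₁ − T_b) = D₂(T₂ − T_b).
27.4·(9.2 − T_b) = 8.2·(19.1 − T_b)
T_b = (27.4·9.2 − 8.2·19.1) / (27.4 − 8.2) = 95.46 / 19.2 = 4.972 °C ≈ 5.0 °C.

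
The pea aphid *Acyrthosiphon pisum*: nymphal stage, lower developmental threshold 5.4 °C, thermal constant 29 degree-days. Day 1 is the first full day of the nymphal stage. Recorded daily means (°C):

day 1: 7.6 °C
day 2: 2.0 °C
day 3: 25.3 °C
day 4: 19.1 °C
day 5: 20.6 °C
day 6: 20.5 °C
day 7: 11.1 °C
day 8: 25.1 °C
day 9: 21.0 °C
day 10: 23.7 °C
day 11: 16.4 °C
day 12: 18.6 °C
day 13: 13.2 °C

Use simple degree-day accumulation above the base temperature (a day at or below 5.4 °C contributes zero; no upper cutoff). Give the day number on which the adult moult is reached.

Daily DD above 5.4 °C: 2.2, 0.0, 19.9, 13.7, 15.2, 15.1, 5.7, 19.7, 15.6, 18.3, 11.0, 13.2, 7.8.
Cumulative: 2.2, 2.2, 22.1, 35.8, 51.0, 66.1, 71.8, 91.5, 107.1, 125.4, 136.4, 149.6, 157.4.
The total first reaches 29 DD on day 4.

day 4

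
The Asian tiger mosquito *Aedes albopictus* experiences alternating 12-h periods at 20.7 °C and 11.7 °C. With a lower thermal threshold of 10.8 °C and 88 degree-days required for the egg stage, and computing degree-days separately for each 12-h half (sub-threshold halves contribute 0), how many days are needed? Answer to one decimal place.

16.3 days

Day half: max(0, 20.7 − 10.8) × 0.5 = 9.9 × 0.5 = 4.95 DD.
Night half: max(0, 11.7 − 10.8) × 0.5 = 0.9 × 0.5 = 0.45 DD.
Per 24 h: 5.40 DD/day.
Duration = 88 / 5.40 = 16.296 ≈ 16.3 days.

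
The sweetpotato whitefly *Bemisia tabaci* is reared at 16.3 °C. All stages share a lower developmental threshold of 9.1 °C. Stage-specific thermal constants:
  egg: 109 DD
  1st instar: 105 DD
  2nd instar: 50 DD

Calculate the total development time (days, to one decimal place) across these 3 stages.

Daily accumulation at 16.3 °C = 16.3 − 9.1 = 7.2 DD/day.
Total K = 109 + 105 + 50 = 264 DD.
Total duration = 264 / 7.2 = 36.667 ≈ 36.7 days.

36.7 days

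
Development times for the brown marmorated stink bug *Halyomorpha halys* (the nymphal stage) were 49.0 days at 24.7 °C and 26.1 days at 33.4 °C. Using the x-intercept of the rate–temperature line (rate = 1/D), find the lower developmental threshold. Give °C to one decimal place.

14.8 °C

Equal thermal constants: D₁(T₁ − T_b) = D₂(T₂ − T_b).
49.0·(24.7 − T_b) = 26.1·(33.4 − T_b)
T_b = (49.0·24.7 − 26.1·33.4) / (49.0 − 26.1) = 338.56 / 22.9 = 14.784 °C ≈ 14.8 °C.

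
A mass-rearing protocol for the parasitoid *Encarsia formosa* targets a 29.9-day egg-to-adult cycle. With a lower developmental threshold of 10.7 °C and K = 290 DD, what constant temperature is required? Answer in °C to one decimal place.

20.4 °C

Required daily accumulation = 290 / 29.9 = 9.699 DD/day.
T = T_base + 9.699 = 10.7 + 9.699 = 20.399 ≈ 20.4 °C.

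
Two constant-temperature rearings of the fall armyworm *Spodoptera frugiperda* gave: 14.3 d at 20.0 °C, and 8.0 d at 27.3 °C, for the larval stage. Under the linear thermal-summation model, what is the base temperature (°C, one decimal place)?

10.7 °C

Equal thermal constants: D₁(T₁ − T_b) = D₂(T₂ − T_b).
14.3·(20.0 − T_b) = 8.0·(27.3 − T_b)
T_b = (14.3·20.0 − 8.0·27.3) / (14.3 − 8.0) = 67.60 / 6.3 = 10.730 °C ≈ 10.7 °C.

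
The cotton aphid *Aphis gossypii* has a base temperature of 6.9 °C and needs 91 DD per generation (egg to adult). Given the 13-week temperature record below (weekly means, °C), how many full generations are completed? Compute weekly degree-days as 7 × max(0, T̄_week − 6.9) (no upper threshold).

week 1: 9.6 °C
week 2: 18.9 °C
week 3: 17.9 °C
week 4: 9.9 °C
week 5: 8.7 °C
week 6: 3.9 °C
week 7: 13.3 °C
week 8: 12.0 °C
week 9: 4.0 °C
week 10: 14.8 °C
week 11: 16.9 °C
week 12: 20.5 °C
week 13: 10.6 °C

5 generations

Weekly DD (7 × max(0, T̄ − 6.9)): 18.9, 84.0, 77.0, 21.0, 12.6, 0.0, 44.8, 35.7, 0.0, 55.3, 70.0, 95.2, 25.9.
Season total = 540.4 DD.
Complete generations = ⌊540.4 / 91⌋ = 5.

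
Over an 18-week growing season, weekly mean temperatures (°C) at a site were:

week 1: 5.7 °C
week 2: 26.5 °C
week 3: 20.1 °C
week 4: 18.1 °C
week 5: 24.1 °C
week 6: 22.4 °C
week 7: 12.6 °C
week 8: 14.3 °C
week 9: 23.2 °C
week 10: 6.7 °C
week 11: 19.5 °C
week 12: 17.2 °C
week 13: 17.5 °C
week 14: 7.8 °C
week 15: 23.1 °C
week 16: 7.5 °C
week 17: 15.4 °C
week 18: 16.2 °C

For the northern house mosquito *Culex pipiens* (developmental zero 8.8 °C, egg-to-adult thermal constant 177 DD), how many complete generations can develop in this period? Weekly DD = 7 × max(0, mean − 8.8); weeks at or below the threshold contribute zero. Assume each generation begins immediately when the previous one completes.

Weekly DD (7 × max(0, T̄ − 8.8)): 0.0, 123.9, 79.1, 65.1, 107.1, 95.2, 26.6, 38.5, 100.8, 0.0, 74.9, 58.8, 60.9, 0.0, 100.1, 0.0, 46.2, 51.8.
Season total = 1029.0 DD.
Complete generations = ⌊1029.0 / 177⌋ = 5.

5 generations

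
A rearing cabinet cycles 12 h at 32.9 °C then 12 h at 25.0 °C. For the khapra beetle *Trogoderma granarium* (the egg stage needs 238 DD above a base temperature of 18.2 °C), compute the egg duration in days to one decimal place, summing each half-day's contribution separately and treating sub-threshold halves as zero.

Day half: max(0, 32.9 − 18.2) × 0.5 = 14.7 × 0.5 = 7.35 DD.
Night half: max(0, 25.0 − 18.2) × 0.5 = 6.8 × 0.5 = 3.40 DD.
Per 24 h: 10.75 DD/day.
Duration = 238 / 10.75 = 22.140 ≈ 22.1 days.

22.1 days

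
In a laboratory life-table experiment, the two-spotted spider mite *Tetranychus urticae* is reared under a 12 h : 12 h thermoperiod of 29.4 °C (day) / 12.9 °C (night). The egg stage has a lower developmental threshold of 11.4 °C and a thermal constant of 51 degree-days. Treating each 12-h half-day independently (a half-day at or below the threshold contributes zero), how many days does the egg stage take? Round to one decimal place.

Day half: max(0, 29.4 − 11.4) × 0.5 = 18.0 × 0.5 = 9.00 DD.
Night half: max(0, 12.9 − 11.4) × 0.5 = 1.5 × 0.5 = 0.75 DD.
Per 24 h: 9.75 DD/day.
Duration = 51 / 9.75 = 5.231 ≈ 5.2 days.

5.2 days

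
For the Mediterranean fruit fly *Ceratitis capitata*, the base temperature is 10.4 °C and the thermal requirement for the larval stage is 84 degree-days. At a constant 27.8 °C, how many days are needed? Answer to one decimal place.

4.8 days

Daily accumulation = 27.8 − 10.4 = 17.4 DD/day.
Duration = 84 / 17.4 = 4.828 ≈ 4.8 days.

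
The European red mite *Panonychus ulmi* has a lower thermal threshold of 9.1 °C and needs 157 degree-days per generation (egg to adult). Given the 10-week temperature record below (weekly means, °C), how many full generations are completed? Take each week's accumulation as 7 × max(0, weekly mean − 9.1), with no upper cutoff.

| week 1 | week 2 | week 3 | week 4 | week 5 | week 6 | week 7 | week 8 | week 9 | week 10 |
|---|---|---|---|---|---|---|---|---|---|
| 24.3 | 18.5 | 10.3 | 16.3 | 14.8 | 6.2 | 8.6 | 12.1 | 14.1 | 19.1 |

2 generations

Weekly DD (7 × max(0, T̄ − 9.1)): 106.4, 65.8, 8.4, 50.4, 39.9, 0.0, 0.0, 21.0, 35.0, 70.0.
Season total = 396.9 DD.
Complete generations = ⌊396.9 / 157⌋ = 2.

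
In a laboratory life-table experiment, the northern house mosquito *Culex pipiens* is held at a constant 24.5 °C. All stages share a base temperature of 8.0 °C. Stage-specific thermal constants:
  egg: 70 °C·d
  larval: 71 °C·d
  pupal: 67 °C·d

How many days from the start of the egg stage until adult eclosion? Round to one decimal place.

12.6 days

Daily accumulation at 24.5 °C = 24.5 − 8.0 = 16.5 DD/day.
Total K = 70 + 71 + 67 = 208 DD.
Total duration = 208 / 16.5 = 12.606 ≈ 12.6 days.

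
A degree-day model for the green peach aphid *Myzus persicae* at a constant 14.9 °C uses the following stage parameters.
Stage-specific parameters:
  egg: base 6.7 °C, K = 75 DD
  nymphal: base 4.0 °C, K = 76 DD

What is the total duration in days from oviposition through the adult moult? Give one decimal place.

egg: 75 / (14.9 − 6.7) = 75 / 8.2 = 9.146 d.
nymphal: 76 / (14.9 − 4.0) = 76 / 10.9 = 6.972 d.
Sum = 16.119 ≈ 16.1 days.

16.1 days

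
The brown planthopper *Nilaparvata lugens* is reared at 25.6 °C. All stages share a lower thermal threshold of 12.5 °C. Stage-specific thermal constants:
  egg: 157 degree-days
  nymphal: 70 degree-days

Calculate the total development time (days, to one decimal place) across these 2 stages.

Daily accumulation at 25.6 °C = 25.6 − 12.5 = 13.1 DD/day.
Total K = 157 + 70 = 227 DD.
Total duration = 227 / 13.1 = 17.328 ≈ 17.3 days.

17.3 days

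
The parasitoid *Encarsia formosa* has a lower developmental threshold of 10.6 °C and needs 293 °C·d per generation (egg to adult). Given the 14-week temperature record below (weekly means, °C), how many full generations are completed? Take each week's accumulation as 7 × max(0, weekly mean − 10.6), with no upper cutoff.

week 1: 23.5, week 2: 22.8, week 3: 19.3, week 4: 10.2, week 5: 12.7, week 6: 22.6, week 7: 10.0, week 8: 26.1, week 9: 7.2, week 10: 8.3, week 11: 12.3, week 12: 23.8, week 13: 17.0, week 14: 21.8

Weekly DD (7 × max(0, T̄ − 10.6)): 90.3, 85.4, 60.9, 0.0, 14.7, 84.0, 0.0, 108.5, 0.0, 0.0, 11.9, 92.4, 44.8, 78.4.
Season total = 671.3 DD.
Complete generations = ⌊671.3 / 293⌋ = 2.

2 generations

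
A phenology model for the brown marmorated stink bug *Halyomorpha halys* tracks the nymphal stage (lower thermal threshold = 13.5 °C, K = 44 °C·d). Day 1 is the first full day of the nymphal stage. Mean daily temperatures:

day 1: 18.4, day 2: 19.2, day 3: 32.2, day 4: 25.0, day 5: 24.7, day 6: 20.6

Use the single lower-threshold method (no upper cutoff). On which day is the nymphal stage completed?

Daily DD above 13.5 °C: 4.9, 5.7, 18.7, 11.5, 11.2, 7.1.
Cumulative: 4.9, 10.6, 29.3, 40.8, 52.0, 59.1.
The total first reaches 44 DD on day 5.

day 5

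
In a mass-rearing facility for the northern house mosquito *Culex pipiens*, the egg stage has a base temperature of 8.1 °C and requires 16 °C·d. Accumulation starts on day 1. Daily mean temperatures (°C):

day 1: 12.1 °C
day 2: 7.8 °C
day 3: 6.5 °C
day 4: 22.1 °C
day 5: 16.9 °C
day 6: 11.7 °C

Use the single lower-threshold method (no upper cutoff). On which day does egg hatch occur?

Daily DD above 8.1 °C: 4.0, 0.0, 0.0, 14.0, 8.8, 3.6.
Cumulative: 4.0, 4.0, 4.0, 18.0, 26.8, 30.4.
The total first reaches 16 DD on day 4.

day 4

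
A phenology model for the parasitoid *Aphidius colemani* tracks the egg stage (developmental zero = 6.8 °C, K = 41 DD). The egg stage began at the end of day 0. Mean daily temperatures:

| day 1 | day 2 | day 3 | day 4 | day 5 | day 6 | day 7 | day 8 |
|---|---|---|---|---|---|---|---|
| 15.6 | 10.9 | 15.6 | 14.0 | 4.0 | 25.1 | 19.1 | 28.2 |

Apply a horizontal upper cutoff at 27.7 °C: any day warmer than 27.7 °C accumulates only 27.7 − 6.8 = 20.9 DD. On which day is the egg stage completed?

day 6

Daily DD above 6.8 °C (capped at 20.9): 8.8, 4.1, 8.8, 7.2, 0.0, 18.3, 12.3, 20.9.
Cumulative: 8.8, 12.9, 21.7, 28.9, 28.9, 47.2, 59.5, 80.4.
The total first reaches 41 DD on day 6.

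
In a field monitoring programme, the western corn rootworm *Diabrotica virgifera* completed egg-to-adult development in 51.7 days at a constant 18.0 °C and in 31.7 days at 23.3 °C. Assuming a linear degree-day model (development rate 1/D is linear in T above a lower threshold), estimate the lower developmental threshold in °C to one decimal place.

Linear rate model ⇒ the product D·(T − T_b) is constant across temperatures.
51.7·(18.0 − T_b) = 31.7·(23.3 − T_b)
T_b = (51.7·18.0 − 31.7·23.3) / (51.7 − 31.7) = 191.99 / 20.0 = 9.599 °C ≈ 9.6 °C.

9.6 °C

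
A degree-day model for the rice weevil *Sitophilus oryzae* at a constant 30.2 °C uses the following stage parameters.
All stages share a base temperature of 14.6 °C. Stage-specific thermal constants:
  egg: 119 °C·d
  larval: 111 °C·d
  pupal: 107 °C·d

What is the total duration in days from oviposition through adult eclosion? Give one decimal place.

Daily accumulation at 30.2 °C = 30.2 − 14.6 = 15.6 DD/day.
Total K = 119 + 111 + 107 = 337 DD.
Total duration = 337 / 15.6 = 21.603 ≈ 21.6 days.

21.6 days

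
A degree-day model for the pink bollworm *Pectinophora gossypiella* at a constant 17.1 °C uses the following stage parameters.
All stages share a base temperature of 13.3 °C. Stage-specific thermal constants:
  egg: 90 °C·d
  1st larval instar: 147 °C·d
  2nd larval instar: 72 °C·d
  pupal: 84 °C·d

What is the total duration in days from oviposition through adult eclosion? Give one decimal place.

103.4 days

Daily accumulation at 17.1 °C = 17.1 − 13.3 = 3.8 DD/day.
Total K = 90 + 147 + 72 + 84 = 393 DD.
Total duration = 393 / 3.8 = 103.421 ≈ 103.4 days.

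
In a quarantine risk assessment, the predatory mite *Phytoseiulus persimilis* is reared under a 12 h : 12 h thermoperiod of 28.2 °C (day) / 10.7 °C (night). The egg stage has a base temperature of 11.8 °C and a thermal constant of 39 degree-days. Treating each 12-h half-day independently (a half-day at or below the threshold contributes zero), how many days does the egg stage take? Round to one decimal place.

4.8 days

Day half: max(0, 28.2 − 11.8) × 0.5 = 16.4 × 0.5 = 8.20 DD.
Night half: max(0, 10.7 − 11.8) × 0.5 = 0.0 × 0.5 = 0.00 DD.
Per 24 h: 8.20 DD/day.
Duration = 39 / 8.20 = 4.756 ≈ 4.8 days.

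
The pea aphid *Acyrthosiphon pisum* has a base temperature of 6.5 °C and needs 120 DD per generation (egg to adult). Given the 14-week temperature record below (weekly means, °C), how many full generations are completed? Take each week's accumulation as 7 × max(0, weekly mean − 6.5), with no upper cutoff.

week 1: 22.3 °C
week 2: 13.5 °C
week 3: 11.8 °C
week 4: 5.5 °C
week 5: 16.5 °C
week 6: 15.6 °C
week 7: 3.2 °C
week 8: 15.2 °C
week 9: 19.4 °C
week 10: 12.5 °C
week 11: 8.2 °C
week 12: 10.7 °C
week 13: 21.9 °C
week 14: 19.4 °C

Weekly DD (7 × max(0, T̄ − 6.5)): 110.6, 49.0, 37.1, 0.0, 70.0, 63.7, 0.0, 60.9, 90.3, 42.0, 11.9, 29.4, 107.8, 90.3.
Season total = 763.0 DD.
Complete generations = ⌊763.0 / 120⌋ = 6.

6 generations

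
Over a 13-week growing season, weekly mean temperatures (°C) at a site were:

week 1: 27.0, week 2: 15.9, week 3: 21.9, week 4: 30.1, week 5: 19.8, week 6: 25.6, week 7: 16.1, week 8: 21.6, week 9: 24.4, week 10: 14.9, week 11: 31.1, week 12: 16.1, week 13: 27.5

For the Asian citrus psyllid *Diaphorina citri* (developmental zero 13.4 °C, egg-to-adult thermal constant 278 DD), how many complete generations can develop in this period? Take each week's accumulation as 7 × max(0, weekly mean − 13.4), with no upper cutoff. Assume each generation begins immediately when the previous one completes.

Weekly DD (7 × max(0, T̄ − 13.4)): 95.2, 17.5, 59.5, 116.9, 44.8, 85.4, 18.9, 57.4, 77.0, 10.5, 123.9, 18.9, 98.7.
Season total = 824.6 DD.
Complete generations = ⌊824.6 / 278⌋ = 2.

2 generations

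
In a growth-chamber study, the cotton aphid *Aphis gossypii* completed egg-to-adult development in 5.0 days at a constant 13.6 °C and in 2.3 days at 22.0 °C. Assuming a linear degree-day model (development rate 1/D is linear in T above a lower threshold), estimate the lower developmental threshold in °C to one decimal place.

6.4 °C

Under the model K = D·(T − T_b), so D₁·(T₁ − T_b) = D₂·(T₂ − T_b).
5.0·(13.6 − T_b) = 2.3·(22.0 − T_b)
T_b = (5.0·13.6 − 2.3·22.0) / (5.0 − 2.3) = 17.40 / 2.7 = 6.444 °C ≈ 6.4 °C.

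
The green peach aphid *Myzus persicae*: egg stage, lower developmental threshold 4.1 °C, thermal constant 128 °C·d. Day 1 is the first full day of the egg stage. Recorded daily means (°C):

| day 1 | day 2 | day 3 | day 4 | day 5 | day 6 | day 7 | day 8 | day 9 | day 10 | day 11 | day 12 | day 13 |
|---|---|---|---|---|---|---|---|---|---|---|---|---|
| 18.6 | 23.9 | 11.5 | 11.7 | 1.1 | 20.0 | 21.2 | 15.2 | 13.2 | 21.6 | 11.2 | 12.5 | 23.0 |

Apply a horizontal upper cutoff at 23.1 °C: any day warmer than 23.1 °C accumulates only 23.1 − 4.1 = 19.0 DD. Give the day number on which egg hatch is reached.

day 12

Daily DD above 4.1 °C (capped at 19.0): 14.5, 19.0, 7.4, 7.6, 0.0, 15.9, 17.1, 11.1, 9.1, 17.5, 7.1, 8.4, 18.9.
Cumulative: 14.5, 33.5, 40.9, 48.5, 48.5, 64.4, 81.5, 92.6, 101.7, 119.2, 126.3, 134.7, 153.6.
The total first reaches 128 DD on day 12.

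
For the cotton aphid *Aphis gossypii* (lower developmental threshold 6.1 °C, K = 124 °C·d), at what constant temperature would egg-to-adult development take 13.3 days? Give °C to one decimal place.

Required daily accumulation = 124 / 13.3 = 9.323 DD/day.
T = T_base + 9.323 = 6.1 + 9.323 = 15.423 ≈ 15.4 °C.

15.4 °C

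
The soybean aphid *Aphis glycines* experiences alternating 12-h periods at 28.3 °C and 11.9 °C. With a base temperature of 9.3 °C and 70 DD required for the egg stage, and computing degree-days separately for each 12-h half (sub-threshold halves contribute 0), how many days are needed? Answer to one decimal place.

Day half: max(0, 28.3 − 9.3) × 0.5 = 19.0 × 0.5 = 9.50 DD.
Night half: max(0, 11.9 − 9.3) × 0.5 = 2.6 × 0.5 = 1.30 DD.
Per 24 h: 10.80 DD/day.
Duration = 70 / 10.80 = 6.481 ≈ 6.5 days.

6.5 days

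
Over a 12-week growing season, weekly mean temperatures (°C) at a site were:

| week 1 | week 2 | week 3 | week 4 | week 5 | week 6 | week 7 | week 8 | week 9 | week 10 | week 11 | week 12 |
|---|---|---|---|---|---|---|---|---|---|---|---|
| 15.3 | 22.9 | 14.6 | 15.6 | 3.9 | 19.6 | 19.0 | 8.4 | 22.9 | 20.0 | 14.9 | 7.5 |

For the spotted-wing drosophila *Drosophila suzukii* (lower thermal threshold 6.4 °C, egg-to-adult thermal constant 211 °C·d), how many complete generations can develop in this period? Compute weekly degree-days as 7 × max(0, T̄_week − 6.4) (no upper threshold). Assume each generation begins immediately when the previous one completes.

3 generations

Weekly DD (7 × max(0, T̄ − 6.4)): 62.3, 115.5, 57.4, 64.4, 0.0, 92.4, 88.2, 14.0, 115.5, 95.2, 59.5, 7.7.
Season total = 772.1 DD.
Complete generations = ⌊772.1 / 211⌋ = 3.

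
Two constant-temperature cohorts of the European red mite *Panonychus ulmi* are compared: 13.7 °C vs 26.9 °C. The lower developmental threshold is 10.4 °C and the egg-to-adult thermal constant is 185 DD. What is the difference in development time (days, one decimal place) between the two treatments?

44.8 days

At 13.7 °C: 185 / (13.7 − 10.4) = 185 / 3.3 = 56.061 d.
At 26.9 °C: 185 / (26.9 − 10.4) = 185 / 16.5 = 11.212 d.
Difference = |56.061 − 11.212| = 44.848 ≈ 44.8 days.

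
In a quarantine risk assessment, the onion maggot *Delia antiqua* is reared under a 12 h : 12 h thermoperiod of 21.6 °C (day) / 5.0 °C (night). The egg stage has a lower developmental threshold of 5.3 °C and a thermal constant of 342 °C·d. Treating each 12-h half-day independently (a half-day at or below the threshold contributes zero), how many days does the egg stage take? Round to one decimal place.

Day half: max(0, 21.6 − 5.3) × 0.5 = 16.3 × 0.5 = 8.15 DD.
Night half: max(0, 5.0 − 5.3) × 0.5 = 0.0 × 0.5 = 0.00 DD.
Per 24 h: 8.15 DD/day.
Duration = 342 / 8.15 = 41.963 ≈ 42.0 days.

42.0 days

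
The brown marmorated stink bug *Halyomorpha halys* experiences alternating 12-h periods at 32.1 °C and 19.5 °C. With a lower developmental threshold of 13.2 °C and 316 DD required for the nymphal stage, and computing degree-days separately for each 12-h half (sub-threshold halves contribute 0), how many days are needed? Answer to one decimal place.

25.1 days

Day half: max(0, 32.1 − 13.2) × 0.5 = 18.9 × 0.5 = 9.45 DD.
Night half: max(0, 19.5 − 13.2) × 0.5 = 6.3 × 0.5 = 3.15 DD.
Per 24 h: 12.60 DD/day.
Duration = 316 / 12.60 = 25.079 ≈ 25.1 days.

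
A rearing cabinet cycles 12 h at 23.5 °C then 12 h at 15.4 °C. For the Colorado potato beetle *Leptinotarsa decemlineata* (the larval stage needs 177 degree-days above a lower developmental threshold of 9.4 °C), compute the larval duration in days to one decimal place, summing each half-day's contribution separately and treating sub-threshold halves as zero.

17.6 days

Day half: max(0, 23.5 − 9.4) × 0.5 = 14.1 × 0.5 = 7.05 DD.
Night half: max(0, 15.4 − 9.4) × 0.5 = 6.0 × 0.5 = 3.00 DD.
Per 24 h: 10.05 DD/day.
Duration = 177 / 10.05 = 17.612 ≈ 17.6 days.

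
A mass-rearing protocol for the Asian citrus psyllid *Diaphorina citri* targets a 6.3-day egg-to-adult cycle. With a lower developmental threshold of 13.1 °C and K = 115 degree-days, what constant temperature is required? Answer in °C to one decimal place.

31.4 °C

Required daily accumulation = 115 / 6.3 = 18.254 DD/day.
T = T_base + 18.254 = 13.1 + 18.254 = 31.354 ≈ 31.4 °C.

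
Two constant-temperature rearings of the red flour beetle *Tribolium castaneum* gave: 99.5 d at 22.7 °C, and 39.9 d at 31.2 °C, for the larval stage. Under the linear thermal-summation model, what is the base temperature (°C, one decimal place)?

Under the model K = D·(T − T_b), so D₁·(T₁ − T_b) = D₂·(T₂ − T_b).
99.5·(22.7 − T_b) = 39.9·(31.2 − T_b)
T_b = (99.5·22.7 − 39.9·31.2) / (99.5 − 39.9) = 1013.77 / 59.6 = 17.010 °C ≈ 17.0 °C.

17.0 °C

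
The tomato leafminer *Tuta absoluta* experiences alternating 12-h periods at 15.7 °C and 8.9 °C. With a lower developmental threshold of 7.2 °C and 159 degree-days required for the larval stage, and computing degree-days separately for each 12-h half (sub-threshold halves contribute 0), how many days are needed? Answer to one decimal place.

31.2 days

Day half: max(0, 15.7 − 7.2) × 0.5 = 8.5 × 0.5 = 4.25 DD.
Night half: max(0, 8.9 − 7.2) × 0.5 = 1.7 × 0.5 = 0.85 DD.
Per 24 h: 5.10 DD/day.
Duration = 159 / 5.10 = 31.176 ≈ 31.2 days.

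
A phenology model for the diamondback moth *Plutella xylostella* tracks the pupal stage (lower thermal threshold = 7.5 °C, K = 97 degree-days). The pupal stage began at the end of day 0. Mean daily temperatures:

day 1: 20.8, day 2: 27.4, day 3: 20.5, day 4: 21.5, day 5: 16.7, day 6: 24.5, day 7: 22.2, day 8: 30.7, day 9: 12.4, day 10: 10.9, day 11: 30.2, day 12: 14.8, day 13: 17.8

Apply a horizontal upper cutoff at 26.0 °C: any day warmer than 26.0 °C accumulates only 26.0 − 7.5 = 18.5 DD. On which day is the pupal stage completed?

Daily DD above 7.5 °C (capped at 18.5): 13.3, 18.5, 13.0, 14.0, 9.2, 17.0, 14.7, 18.5, 4.9, 3.4, 18.5, 7.3, 10.3.
Cumulative: 13.3, 31.8, 44.8, 58.8, 68.0, 85.0, 99.7, 118.2, 123.1, 126.5, 145.0, 152.3, 162.6.
The total first reaches 97 DD on day 7.

day 7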